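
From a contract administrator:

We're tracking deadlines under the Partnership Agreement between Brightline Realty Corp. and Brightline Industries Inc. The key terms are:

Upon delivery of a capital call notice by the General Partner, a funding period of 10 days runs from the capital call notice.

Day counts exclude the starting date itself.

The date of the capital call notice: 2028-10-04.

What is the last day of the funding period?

The last day of the funding period: 2028-10-04 + 10 days = 2028-10-14.

2028-10-14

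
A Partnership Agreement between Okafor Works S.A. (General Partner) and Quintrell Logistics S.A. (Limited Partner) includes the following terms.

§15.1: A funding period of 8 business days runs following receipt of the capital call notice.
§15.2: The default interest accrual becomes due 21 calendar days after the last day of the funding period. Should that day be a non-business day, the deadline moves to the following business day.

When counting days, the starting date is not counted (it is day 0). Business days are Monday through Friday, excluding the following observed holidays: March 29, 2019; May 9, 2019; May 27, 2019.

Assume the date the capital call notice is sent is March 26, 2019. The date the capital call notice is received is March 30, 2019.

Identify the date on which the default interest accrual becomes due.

May 1, 2019

The last day of the funding period: counting 8 business days from Saturday, March 30, 2019 (Apr 1, Apr 2, Apr 3, Apr 4, Apr 5, Apr 8, Apr 9, Apr 10, skipping weekends) reaches Wednesday, April 10, 2019.
Adding 21 calendar days to April 10, 2019 gives May 1, 2019, which is the date on which the default interest accrual becomes due. May 1, 2019 is a Wednesday and is not a listed holiday, so no roll-forward applies.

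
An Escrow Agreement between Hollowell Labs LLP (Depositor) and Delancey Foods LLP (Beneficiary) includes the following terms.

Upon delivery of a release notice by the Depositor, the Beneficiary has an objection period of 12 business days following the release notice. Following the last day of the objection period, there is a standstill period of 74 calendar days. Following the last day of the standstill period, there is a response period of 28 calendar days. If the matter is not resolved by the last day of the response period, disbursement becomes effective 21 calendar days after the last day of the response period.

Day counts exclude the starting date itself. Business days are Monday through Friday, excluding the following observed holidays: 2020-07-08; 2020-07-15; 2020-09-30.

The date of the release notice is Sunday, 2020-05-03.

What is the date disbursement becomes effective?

2020-09-19

The last day of the objection period: 12 business days after Sunday, 2020-05-03, skipping weekends — May 4, May 5, May 6, May 7, …, May 15, May 18, May 19 — lands on Tuesday, 2020-05-19.
Adding 74 calendar days to 2020-05-19 gives 2020-08-01, which is the last day of the standstill period.
Adding 28 calendar days to 2020-08-01 gives 2020-08-29, which is the last day of the response period.
Adding 21 calendar days to 2020-08-29 gives 2020-09-19, which is the date disbursement becomes effective.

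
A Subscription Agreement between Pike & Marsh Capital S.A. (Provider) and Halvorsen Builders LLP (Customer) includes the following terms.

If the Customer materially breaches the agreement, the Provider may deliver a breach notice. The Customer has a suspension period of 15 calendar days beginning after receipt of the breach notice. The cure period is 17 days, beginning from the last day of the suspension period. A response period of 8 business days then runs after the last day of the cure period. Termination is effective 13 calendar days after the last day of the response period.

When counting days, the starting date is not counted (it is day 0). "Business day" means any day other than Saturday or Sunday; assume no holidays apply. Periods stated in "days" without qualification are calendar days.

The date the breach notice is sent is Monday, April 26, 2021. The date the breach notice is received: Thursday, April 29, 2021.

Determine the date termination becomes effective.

The last day of the suspension period: April 29, 2021 + 15 days = May 14, 2021.
The last day of the cure period: May 14, 2021 + 17 days = May 31, 2021.
The last day of the response period: counting 8 business days from Monday, May 31, 2021 (Jun 1, Jun 2, Jun 3, Jun 4, Jun 7, Jun 8, Jun 9, Jun 10, skipping weekends) reaches Thursday, June 10, 2021.
Adding 13 calendar days to June 10, 2021 gives June 23, 2021, which is the date termination becomes effective.

June 23, 2021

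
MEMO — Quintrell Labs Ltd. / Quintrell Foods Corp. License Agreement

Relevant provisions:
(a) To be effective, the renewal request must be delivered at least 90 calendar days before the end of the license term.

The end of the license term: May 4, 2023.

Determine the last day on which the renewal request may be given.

May 4, 2023 minus 90 days is Feb 3, 2023.

Feb 3, 2023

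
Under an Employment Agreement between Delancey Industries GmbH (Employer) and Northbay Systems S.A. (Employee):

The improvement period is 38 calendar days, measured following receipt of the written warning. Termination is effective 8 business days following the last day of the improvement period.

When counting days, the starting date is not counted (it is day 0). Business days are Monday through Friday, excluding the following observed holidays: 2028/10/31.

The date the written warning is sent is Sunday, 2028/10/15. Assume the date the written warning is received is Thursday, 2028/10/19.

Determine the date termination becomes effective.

2028/12/06

Adding 38 calendar days to 2028/10/19 gives 2028/11/26, which is the last day of the improvement period.
The date termination becomes effective: 8 business days after Sunday, 2028/11/26, skipping weekends — Nov 27, Nov 28, Nov 29, Nov 30, Dec 1, Dec 4, Dec 5, Dec 6 — lands on Wednesday, 2028/12/06.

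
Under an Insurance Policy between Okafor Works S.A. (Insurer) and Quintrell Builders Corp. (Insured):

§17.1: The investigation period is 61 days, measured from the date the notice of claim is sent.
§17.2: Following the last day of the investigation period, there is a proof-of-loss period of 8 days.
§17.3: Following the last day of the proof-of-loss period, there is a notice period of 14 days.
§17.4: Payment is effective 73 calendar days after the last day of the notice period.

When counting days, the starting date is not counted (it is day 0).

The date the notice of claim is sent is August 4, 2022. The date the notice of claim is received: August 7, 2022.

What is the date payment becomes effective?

January 7, 2023

The last day of the investigation period: 61 calendar days after August 4, 2022 is October 4, 2022.
The last day of the proof-of-loss period: 8 calendar days after October 4, 2022 is October 12, 2022.
The last day of the notice period: October 12, 2022 + 14 days = October 26, 2022.
Adding 73 calendar days to October 26, 2022 gives January 7, 2023, which is the date payment becomes effective.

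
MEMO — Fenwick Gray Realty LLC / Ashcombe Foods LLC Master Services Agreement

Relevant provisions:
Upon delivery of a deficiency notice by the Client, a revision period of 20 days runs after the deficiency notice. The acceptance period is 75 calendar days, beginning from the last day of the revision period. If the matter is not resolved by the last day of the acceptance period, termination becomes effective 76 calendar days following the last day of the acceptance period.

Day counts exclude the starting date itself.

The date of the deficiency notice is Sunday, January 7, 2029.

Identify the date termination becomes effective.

The last day of the revision period: 20 calendar days after January 7, 2029 is January 27, 2029.
Adding 75 calendar days to January 27, 2029 gives April 12, 2029, which is the last day of the acceptance period.
The date termination becomes effective: 76 calendar days after April 12, 2029 is June 27, 2029.

June 27, 2029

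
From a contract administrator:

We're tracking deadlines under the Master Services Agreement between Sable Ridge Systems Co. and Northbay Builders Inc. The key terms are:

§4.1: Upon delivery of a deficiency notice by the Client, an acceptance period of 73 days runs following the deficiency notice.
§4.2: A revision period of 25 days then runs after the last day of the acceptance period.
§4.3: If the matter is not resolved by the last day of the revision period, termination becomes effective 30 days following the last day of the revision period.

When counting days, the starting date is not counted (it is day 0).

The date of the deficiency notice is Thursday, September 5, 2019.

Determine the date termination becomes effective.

Adding 73 calendar days to September 5, 2019 gives November 17, 2019, which is the last day of the acceptance period.
The last day of the revision period: November 17, 2019 + 25 days = December 12, 2019.
The date termination becomes effective: 30 calendar days after December 12, 2019 is January 11, 2020.

January 11, 2020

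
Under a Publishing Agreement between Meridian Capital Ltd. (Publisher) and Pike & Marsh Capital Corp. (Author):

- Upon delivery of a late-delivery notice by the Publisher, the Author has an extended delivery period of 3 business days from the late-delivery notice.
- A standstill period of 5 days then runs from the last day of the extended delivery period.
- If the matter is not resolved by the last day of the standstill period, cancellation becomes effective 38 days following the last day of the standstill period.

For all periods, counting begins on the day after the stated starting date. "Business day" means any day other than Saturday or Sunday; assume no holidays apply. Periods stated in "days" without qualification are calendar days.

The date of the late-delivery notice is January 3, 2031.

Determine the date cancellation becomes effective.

The last day of the extended delivery period: counting 3 business days from Friday, January 3, 2031 (Jan 6, Jan 7, Jan 8, skipping weekends) reaches Wednesday, January 8, 2031.
Adding 5 calendar days to January 8, 2031 gives January 13, 2031, which is the last day of the standstill period.
The date cancellation becomes effective: 38 calendar days after January 13, 2031 is February 20, 2031.

February 20, 2031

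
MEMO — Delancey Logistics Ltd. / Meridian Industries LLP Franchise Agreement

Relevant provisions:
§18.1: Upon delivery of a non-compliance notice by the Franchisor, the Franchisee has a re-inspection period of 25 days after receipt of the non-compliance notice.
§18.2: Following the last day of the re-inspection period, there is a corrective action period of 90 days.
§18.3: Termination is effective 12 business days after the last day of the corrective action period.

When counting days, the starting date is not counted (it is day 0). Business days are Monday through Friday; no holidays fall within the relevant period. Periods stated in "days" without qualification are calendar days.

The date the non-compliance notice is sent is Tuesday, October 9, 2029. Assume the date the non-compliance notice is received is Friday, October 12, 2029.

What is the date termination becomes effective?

February 20, 2030

The last day of the re-inspection period: October 12, 2029 + 25 days = November 6, 2029.
The last day of the corrective action period: 90 calendar days after November 6, 2029 is February 4, 2030.
From Monday, February 4, 2030, 12 business days (Feb 5, Feb 6, Feb 7, Feb 8, …, Feb 18, Feb 19, Feb 20, skipping weekends) brings us to Wednesday, February 20, 2030, which is the date termination becomes effective.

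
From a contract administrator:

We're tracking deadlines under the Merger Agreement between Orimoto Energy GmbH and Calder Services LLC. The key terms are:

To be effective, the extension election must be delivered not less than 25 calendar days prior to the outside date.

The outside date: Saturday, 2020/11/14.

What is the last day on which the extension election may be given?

Counting back 25 calendar days from 2020/11/14 gives 2020/10/20.

2020/10/20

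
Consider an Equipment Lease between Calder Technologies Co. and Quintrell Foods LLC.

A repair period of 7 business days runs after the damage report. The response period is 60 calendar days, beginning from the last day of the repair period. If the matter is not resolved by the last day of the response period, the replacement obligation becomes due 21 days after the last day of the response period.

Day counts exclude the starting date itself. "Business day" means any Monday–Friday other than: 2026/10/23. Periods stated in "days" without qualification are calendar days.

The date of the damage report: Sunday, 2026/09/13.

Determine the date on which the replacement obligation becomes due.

From Sunday, 2026/09/13, 7 business days (Sep 14, Sep 15, Sep 16, Sep 17, Sep 18, Sep 21, Sep 22, skipping weekends) brings us to Tuesday, 2026/09/22, which is the last day of the repair period.
The last day of the response period: 2026/09/22 + 60 days = 2026/11/21.
The date on which the replacement obligation becomes due: 2026/11/21 + 21 days = 2026/12/12.

2026/12/12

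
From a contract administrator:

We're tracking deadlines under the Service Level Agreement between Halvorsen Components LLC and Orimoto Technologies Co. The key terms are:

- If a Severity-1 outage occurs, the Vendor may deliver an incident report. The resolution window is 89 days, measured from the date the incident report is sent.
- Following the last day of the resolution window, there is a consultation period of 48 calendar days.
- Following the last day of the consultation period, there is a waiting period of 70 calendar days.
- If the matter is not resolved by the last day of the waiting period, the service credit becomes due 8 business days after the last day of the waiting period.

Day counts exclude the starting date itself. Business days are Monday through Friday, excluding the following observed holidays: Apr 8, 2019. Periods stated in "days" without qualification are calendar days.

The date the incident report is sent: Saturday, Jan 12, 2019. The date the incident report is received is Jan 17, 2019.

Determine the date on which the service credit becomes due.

Aug 19, 2019

The last day of the resolution window: Jan 12, 2019 + 89 days = Apr 11, 2019.
Adding 48 calendar days to Apr 11, 2019 gives May 29, 2019, which is the last day of the consultation period.
Adding 70 calendar days to May 29, 2019 gives Aug 7, 2019, which is the last day of the waiting period.
The date on which the service credit becomes due: 8 business days after Wednesday, Aug 7, 2019, skipping weekends — Aug 8, Aug 9, Aug 12, Aug 13, Aug 14, Aug 15, Aug 16, Aug 19 — lands on Monday, Aug 19, 2019.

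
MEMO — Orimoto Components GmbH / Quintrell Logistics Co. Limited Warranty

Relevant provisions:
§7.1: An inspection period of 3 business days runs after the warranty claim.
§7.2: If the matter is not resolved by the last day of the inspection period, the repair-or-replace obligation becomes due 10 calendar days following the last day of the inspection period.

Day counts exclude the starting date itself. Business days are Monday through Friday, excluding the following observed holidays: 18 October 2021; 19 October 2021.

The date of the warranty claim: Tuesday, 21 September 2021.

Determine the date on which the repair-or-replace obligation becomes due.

The last day of the inspection period: 3 business days after Tuesday, 21 September 2021, skipping weekends — Sep 22, Sep 23, Sep 24 — lands on Friday, 24 September 2021.
The date on which the repair-or-replace obligation becomes due: 10 calendar days after 24 September 2021 is 4 October 2021.

4 October 2021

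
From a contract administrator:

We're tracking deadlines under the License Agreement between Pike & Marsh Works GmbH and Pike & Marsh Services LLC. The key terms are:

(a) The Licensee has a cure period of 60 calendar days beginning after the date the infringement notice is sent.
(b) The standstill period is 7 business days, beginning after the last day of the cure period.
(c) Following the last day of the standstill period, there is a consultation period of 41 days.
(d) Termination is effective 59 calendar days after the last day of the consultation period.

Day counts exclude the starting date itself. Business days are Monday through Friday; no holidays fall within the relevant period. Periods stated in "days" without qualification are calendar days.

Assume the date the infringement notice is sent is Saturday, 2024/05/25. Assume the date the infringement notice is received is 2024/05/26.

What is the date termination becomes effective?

The last day of the cure period: 2024/05/25 + 60 days = 2024/07/24.
The last day of the standstill period: counting 7 business days from Wednesday, 2024/07/24 (Jul 25, Jul 26, Jul 29, Jul 30, Jul 31, Aug 1, Aug 2, skipping weekends) reaches Friday, 2024/08/02.
The last day of the consultation period: 2024/08/02 + 41 days = 2024/09/12.
The date termination becomes effective: 59 calendar days after 2024/09/12 is 2024/11/10.

2024/11/10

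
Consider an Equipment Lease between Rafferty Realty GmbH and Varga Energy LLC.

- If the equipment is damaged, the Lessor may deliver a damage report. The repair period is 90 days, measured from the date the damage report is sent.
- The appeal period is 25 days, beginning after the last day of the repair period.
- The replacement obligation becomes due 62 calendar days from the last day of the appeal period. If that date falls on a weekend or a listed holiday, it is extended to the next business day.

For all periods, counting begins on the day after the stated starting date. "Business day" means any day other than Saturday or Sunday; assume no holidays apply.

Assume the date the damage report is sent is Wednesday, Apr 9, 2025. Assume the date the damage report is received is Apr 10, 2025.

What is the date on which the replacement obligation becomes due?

Oct 3, 2025

The last day of the repair period: Apr 9, 2025 + 90 days = Jul 8, 2025.
The last day of the appeal period: Jul 8, 2025 + 25 days = Aug 2, 2025.
Adding 62 calendar days to Aug 2, 2025 gives Oct 3, 2025, which is the date on which the replacement obligation becomes due. Oct 3, 2025 is a Friday, so no roll-forward applies.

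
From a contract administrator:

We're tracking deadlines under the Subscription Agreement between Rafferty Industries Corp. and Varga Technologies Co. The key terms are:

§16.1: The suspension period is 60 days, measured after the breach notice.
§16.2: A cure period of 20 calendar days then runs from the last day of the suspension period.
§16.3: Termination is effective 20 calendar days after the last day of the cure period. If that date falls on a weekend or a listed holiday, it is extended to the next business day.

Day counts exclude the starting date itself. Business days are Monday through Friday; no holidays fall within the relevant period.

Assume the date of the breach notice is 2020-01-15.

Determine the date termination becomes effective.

2020-04-24

The last day of the suspension period: 60 calendar days after 2020-01-15 is 2020-03-15.
Adding 20 calendar days to 2020-03-15 gives 2020-04-04, which is the last day of the cure period.
The date termination becomes effective: 2020-04-04 + 20 days = 2020-04-24. 2020-04-24 is a Friday, so no roll-forward applies.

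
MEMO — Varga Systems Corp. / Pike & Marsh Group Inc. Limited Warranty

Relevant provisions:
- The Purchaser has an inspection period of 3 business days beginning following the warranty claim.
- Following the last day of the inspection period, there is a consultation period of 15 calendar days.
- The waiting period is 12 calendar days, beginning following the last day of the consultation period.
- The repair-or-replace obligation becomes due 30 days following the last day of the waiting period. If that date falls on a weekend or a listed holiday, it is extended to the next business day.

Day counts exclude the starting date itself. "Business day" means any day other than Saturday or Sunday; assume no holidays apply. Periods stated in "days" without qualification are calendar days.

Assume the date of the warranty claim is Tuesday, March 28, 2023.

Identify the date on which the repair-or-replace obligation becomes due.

May 29, 2023

From Tuesday, March 28, 2023, 3 business days (Mar 29, Mar 30, Mar 31, skipping weekends) brings us to Friday, March 31, 2023, which is the last day of the inspection period.
The last day of the consultation period: March 31, 2023 + 15 days = April 15, 2023.
The last day of the waiting period: 12 calendar days after April 15, 2023 is April 27, 2023.
Adding 30 calendar days to April 27, 2023 gives May 27, 2023, which is the date on which the repair-or-replace obligation becomes due. That falls on a Saturday, so it rolls to the next business day, Monday, May 29, 2023.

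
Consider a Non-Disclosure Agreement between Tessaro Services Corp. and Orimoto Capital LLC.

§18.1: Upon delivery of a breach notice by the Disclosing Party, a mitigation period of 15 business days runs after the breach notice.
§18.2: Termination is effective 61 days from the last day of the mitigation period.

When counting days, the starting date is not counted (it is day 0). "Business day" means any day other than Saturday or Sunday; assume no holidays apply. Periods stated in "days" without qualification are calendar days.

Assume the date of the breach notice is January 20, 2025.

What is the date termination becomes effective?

From Monday, January 20, 2025, 15 business days (Jan 21, Jan 22, Jan 23, Jan 24, …, Feb 6, Feb 7, Feb 10, skipping weekends) brings us to Monday, February 10, 2025, which is the last day of the mitigation period.
Adding 61 calendar days to February 10, 2025 gives April 12, 2025, which is the date termination becomes effective.

April 12, 2025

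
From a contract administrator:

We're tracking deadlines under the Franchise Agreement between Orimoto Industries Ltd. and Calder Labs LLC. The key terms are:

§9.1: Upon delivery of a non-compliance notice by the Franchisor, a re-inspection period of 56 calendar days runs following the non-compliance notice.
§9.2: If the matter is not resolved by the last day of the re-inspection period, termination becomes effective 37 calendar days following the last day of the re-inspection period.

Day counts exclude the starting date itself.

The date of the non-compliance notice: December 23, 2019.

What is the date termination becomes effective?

The last day of the re-inspection period: December 23, 2019 + 56 days = February 17, 2020.
The date termination becomes effective: February 17, 2020 + 37 days = March 25, 2020.

March 25, 2020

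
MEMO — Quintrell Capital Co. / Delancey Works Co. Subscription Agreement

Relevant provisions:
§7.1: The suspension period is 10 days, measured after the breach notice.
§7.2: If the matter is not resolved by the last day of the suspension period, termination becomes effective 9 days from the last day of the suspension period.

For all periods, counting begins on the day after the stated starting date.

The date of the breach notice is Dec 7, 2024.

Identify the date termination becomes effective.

Dec 26, 2024

The last day of the suspension period: Dec 7, 2024 + 10 days = Dec 17, 2024.
The date termination becomes effective: Dec 17, 2024 + 9 days = Dec 26, 2024.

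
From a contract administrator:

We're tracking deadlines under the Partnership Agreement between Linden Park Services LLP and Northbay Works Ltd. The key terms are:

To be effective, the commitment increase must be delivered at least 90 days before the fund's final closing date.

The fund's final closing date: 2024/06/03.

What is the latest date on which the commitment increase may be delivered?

Counting back 90 calendar days from 2024/06/03 gives 2024/03/05.

2024/03/05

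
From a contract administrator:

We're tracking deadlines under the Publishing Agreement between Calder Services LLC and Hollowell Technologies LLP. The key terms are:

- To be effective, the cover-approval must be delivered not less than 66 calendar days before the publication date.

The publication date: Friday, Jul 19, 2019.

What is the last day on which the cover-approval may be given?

Jul 19, 2019 minus 66 days is May 14, 2019.

May 14, 2019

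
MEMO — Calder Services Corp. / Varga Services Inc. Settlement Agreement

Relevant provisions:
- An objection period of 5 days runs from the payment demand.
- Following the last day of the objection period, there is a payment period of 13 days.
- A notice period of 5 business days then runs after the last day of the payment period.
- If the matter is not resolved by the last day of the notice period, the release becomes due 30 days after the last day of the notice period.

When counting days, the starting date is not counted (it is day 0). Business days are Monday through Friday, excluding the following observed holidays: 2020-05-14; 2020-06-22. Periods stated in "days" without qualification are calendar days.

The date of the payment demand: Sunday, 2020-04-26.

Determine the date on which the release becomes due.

2020-06-20

Adding 5 calendar days to 2020-04-26 gives 2020-05-01, which is the last day of the objection period.
The last day of the payment period: 2020-05-01 + 13 days = 2020-05-14.
The last day of the notice period: 5 business days after Thursday, 2020-05-14, skipping weekends — May 15, May 18, May 19, May 20, May 21 — lands on Thursday, 2020-05-21.
The date on which the release becomes due: 2020-05-21 + 30 days = 2020-06-20.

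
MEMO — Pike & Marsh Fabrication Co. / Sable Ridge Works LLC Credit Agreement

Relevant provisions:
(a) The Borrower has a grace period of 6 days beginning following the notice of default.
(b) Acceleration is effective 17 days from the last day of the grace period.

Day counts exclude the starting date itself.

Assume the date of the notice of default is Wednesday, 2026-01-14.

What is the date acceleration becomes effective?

The last day of the grace period: 6 calendar days after 2026-01-14 is 2026-01-20.
Adding 17 calendar days to 2026-01-20 gives 2026-02-06, which is the date acceleration becomes effective.

2026-02-06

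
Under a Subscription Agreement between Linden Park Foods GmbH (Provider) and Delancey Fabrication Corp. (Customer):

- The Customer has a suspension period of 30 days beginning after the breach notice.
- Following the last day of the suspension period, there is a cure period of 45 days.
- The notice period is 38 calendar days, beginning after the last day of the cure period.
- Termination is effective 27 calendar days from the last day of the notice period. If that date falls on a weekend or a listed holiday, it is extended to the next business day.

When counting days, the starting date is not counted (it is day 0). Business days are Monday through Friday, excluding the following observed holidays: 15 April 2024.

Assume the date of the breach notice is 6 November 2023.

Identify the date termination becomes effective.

25 March 2024

The last day of the suspension period: 30 calendar days after 6 November 2023 is 6 December 2023.
The last day of the cure period: 45 calendar days after 6 December 2023 is 20 January 2024.
The last day of the notice period: 38 calendar days after 20 January 2024 is 27 February 2024.
Adding 27 calendar days to 27 February 2024 gives 25 March 2024, which is the date termination becomes effective. 25 March 2024 is a Monday and is not a listed holiday, so no roll-forward applies.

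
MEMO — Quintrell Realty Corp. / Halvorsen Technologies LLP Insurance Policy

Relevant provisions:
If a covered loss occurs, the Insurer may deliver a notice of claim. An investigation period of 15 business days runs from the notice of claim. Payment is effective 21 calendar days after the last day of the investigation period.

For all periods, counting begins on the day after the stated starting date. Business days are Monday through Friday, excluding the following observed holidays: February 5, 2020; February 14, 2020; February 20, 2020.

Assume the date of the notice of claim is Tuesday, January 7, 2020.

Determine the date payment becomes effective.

The last day of the investigation period: 15 business days after Tuesday, January 7, 2020, skipping weekends — Jan 8, Jan 9, Jan 10, Jan 13, …, Jan 24, Jan 27, Jan 28 — lands on Tuesday, January 28, 2020.
The date payment becomes effective: 21 calendar days after January 28, 2020 is February 18, 2020.

February 18, 2020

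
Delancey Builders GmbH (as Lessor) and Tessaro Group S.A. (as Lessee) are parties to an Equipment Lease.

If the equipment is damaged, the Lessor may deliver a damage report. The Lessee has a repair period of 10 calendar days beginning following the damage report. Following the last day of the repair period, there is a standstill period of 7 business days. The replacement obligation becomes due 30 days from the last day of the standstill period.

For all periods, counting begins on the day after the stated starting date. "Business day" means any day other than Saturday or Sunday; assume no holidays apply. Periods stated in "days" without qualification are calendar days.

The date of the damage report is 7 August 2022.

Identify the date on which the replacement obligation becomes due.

The last day of the repair period: 10 calendar days after 7 August 2022 is 17 August 2022.
From Wednesday, 17 August 2022, 7 business days (Aug 18, Aug 19, Aug 22, Aug 23, Aug 24, Aug 25, Aug 26, skipping weekends) brings us to Friday, 26 August 2022, which is the last day of the standstill period.
Adding 30 calendar days to 26 August 2022 gives 25 September 2022, which is the date on which the replacement obligation becomes due.

25 September 2022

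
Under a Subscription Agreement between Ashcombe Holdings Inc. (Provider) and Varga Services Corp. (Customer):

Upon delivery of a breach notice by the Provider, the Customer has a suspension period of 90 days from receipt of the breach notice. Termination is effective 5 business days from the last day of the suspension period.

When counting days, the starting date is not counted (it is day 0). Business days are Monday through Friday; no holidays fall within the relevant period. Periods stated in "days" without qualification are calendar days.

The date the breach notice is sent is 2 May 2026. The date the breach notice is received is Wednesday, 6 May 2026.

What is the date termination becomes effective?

11 August 2026

The last day of the suspension period: 90 calendar days after 6 May 2026 is 4 August 2026.
From Tuesday, 4 August 2026, 5 business days (Aug 5, Aug 6, Aug 7, Aug 10, Aug 11, skipping weekends) brings us to Tuesday, 11 August 2026, which is the date termination becomes effective.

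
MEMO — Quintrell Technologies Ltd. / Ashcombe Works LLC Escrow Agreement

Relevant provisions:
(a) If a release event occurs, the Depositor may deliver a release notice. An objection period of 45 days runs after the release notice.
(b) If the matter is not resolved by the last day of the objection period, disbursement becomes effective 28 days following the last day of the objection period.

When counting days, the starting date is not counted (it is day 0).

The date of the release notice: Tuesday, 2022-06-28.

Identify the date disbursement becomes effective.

Adding 45 calendar days to 2022-06-28 gives 2022-08-12, which is the last day of the objection period.
The date disbursement becomes effective: 2022-08-12 + 28 days = 2022-09-09.

2022-09-09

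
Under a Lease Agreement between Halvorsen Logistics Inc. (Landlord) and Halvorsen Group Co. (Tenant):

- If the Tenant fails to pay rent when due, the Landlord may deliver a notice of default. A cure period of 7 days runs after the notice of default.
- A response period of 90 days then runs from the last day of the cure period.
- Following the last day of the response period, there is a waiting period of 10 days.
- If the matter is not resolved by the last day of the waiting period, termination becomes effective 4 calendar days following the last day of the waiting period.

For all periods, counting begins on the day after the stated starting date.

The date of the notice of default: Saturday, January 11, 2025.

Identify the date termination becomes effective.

May 2, 2025

The last day of the cure period: January 11, 2025 + 7 days = January 18, 2025.
The last day of the response period: 90 calendar days after January 18, 2025 is April 18, 2025.
Adding 10 calendar days to April 18, 2025 gives April 28, 2025, which is the last day of the waiting period.
The date termination becomes effective: April 28, 2025 + 4 days = May 2, 2025.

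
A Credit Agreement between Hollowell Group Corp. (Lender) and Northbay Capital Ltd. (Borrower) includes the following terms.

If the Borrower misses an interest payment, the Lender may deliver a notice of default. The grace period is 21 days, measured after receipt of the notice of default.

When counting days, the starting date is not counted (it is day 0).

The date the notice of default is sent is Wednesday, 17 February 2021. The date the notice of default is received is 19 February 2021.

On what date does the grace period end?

12 March 2021

The last day of the grace period: 19 February 2021 + 21 days = 12 March 2021.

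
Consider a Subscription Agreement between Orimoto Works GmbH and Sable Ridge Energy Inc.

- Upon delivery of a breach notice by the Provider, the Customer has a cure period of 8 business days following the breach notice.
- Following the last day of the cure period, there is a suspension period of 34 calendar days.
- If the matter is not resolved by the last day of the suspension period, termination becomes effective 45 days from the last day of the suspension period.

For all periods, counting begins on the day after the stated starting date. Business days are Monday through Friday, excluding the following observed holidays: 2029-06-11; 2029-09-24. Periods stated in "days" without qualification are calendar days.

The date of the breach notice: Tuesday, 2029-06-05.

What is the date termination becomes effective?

The last day of the cure period: counting 8 business days from Tuesday, 2029-06-05 (Jun 6, Jun 7, Jun 8, Jun 12, Jun 13, Jun 14, Jun 15, Jun 18, skipping weekends and the listed holiday on Jun 11) reaches Monday, 2029-06-18.
Adding 34 calendar days to 2029-06-18 gives 2029-07-22, which is the last day of the suspension period.
The date termination becomes effective: 45 calendar days after 2029-07-22 is 2029-09-05.

2029-09-05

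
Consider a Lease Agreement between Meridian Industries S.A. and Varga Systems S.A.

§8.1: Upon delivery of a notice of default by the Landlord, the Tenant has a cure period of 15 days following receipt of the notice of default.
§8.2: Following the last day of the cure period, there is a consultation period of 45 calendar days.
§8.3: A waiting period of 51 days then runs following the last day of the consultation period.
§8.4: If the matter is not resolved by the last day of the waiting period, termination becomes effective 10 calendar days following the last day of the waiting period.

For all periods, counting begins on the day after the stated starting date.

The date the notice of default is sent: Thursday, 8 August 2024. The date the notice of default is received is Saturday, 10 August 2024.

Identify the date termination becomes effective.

9 December 2024

The last day of the cure period: 10 August 2024 + 15 days = 25 August 2024.
The last day of the consultation period: 45 calendar days after 25 August 2024 is 9 October 2024.
Adding 51 calendar days to 9 October 2024 gives 29 November 2024, which is the last day of the waiting period.
The date termination becomes effective: 29 November 2024 + 10 days = 9 December 2024.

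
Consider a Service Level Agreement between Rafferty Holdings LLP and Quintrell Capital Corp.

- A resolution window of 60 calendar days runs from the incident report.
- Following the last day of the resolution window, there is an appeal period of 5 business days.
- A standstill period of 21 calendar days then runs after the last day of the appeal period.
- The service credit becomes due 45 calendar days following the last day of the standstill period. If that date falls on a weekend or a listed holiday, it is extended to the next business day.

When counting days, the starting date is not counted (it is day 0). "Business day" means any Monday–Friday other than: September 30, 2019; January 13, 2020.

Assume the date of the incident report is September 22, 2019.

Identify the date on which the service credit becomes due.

The last day of the resolution window: 60 calendar days after September 22, 2019 is November 21, 2019.
The last day of the appeal period: counting 5 business days from Thursday, November 21, 2019 (Nov 22, Nov 25, Nov 26, Nov 27, Nov 28, skipping weekends) reaches Thursday, November 28, 2019.
Adding 21 calendar days to November 28, 2019 gives December 19, 2019, which is the last day of the standstill period.
Adding 45 calendar days to December 19, 2019 gives February 2, 2020, which is the date on which the service credit becomes due. That falls on a Sunday, so it rolls to the next business day, Monday, February 3, 2020.

February 3, 2020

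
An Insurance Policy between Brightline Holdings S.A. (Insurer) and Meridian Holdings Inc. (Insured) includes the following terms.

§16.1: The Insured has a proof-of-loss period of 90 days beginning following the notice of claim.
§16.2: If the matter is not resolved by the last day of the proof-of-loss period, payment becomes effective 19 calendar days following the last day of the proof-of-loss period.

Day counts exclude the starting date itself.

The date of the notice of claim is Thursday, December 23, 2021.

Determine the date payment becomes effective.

Adding 90 calendar days to December 23, 2021 gives March 23, 2022, which is the last day of the proof-of-loss period.
The date payment becomes effective: 19 calendar days after March 23, 2022 is April 11, 2022.

April 11, 2022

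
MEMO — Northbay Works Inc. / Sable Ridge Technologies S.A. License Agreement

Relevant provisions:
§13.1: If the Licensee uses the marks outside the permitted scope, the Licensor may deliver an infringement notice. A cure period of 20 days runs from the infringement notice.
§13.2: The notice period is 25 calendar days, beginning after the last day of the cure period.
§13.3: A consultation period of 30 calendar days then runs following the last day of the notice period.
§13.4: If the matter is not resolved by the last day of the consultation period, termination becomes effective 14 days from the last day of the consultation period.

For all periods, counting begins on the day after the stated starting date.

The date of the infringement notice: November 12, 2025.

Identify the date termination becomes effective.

February 9, 2026

The last day of the cure period: November 12, 2025 + 20 days = December 2, 2025.
The last day of the notice period: December 2, 2025 + 25 days = December 27, 2025.
The last day of the consultation period: 30 calendar days after December 27, 2025 is January 26, 2026.
The date termination becomes effective: 14 calendar days after January 26, 2026 is February 9, 2026.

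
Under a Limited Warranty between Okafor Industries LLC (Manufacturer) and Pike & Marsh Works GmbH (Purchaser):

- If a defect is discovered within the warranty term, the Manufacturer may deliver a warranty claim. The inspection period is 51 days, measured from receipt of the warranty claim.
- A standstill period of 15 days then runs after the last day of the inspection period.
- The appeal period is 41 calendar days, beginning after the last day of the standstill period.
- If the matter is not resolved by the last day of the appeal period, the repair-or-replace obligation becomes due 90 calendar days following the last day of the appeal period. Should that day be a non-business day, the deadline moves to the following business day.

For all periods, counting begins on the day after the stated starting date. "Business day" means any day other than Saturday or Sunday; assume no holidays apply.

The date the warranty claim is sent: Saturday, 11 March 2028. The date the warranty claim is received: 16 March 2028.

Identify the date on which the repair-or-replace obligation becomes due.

Adding 51 calendar days to 16 March 2028 gives 6 May 2028, which is the last day of the inspection period.
The last day of the standstill period: 6 May 2028 + 15 days = 21 May 2028.
The last day of the appeal period: 21 May 2028 + 41 days = 1 July 2028.
The date on which the repair-or-replace obligation becomes due: 90 calendar days after 1 July 2028 is 29 September 2028. 29 September 2028 is a Friday, so no roll-forward applies.

29 September 2028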